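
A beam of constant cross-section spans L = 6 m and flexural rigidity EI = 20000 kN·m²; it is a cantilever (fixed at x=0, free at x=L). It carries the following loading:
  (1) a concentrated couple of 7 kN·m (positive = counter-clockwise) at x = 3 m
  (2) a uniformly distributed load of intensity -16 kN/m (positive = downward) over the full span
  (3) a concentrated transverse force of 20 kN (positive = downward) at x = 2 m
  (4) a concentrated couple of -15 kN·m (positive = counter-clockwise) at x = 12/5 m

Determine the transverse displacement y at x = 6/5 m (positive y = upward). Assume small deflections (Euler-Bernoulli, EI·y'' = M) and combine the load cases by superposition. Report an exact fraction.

Load 1 — applied couple M₀=7 kN·m at a=3 m (b=L-a=3):
  y_1 = M₀x²/(2EI)  [x≤a] = 7·(6/5)²/(2·20000) = 63/250000 m
Load 2 — uniform load w=-16 kN/m over full span:
  y_2 = -wx²(x²-4Lx+6L²)/(24EI) = -(-16)·(6/5)²·((6/5)²-4·6·(6/5)+6·6²)/(24·20000) = 3537/390625 m
Load 3 — point force P=20 kN at a=2 m (b=L-a=4):
  y_3 = -Px²(3a-x)/(6EI)  [x≤a] = -20·(6/5)²·(3·2-(6/5))/(6·20000) = -18/15625 m
Load 4 — applied couple M₀=-15 kN·m at a=12/5 m (b=L-a=18/5):
  y_4 = M₀x²/(2EI)  [x≤a] = (-15)·(6/5)²/(2·20000) = -27/50000 m
Superposition: y = Σ y_i = 5949/781250 m ≈ 0.007615 m

y(6/5) = 5949/781250 m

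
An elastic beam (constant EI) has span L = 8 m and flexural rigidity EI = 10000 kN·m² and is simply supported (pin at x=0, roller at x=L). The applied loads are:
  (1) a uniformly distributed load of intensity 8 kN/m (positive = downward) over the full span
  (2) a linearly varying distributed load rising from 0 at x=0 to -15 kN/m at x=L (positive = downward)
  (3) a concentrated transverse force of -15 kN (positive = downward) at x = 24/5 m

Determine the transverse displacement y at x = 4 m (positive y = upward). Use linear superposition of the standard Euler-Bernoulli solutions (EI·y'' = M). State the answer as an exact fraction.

y(4) = 583/46875 m

Load 1 — uniform load w=8 kN/m over full span:
  y_1 = -wx(L³-2Lx²+x³)/(24EI) = -8·4·(8³-2·8·4²+4³)/(24·10000) = -16/375 m
Load 2 — triangular load w₀=-15 kN/m (0→w₀ over full span):
  y_2 = -w₀x(7L⁴-10L²x²+3x⁴)/(360LEI) = -(-15)·4·(7·8⁴-10·8²·4²+3·4⁴)/(360·8·10000) = 1/25 m
Load 3 — point force P=-15 kN at a=24/5 m (b=L-a=16/5):
  y_3 = -Pbx(L²-b²-x²)/(6LEI)  [x≤a] = -(-15)·(16/5)·4·(8²-(16/5)²-4²)/(6·8·10000) = 236/15625 m
Superposition: y = Σ y_i = 583/46875 m ≈ 0.012437 m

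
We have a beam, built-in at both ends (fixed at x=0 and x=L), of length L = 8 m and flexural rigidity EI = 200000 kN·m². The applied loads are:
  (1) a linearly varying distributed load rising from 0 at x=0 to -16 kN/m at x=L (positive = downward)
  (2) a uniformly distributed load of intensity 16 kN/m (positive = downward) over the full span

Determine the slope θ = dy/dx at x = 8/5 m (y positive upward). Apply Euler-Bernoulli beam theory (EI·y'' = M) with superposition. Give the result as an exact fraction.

θ(8/5) = -1024/5859375 rad

Load 1 — triangular load w₀=-16 kN/m (0→w₀ over full span):
  θ_1 = -w₀(2x(L-x)(L-2x)(x+2L)+x²(L-x)²)/(120LEI) = -(-16)·(2·(8/5)·(8-(8/5))·(8-2·(8/5))·((8/5)+2·8)+(8/5)²·(8-(8/5))²)/(120·8·200000) = 896/5859375 rad
Load 2 — uniform load w=16 kN/m over full span:
  θ_2 = -wx(L-x)(L-2x)/(12EI) = -16·(8/5)·(8-(8/5))·(8-2·(8/5))/(12·200000) = -128/390625 rad
Superposition: θ = Σ θ_i = -1024/5859375 rad ≈ -0.000175 rad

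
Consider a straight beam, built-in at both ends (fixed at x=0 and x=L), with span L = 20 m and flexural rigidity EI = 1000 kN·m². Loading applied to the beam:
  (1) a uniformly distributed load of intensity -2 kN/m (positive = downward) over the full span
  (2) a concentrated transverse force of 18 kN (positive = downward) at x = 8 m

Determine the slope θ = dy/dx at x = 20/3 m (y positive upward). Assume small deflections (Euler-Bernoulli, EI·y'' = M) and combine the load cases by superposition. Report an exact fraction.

θ(20/3) = 626/50625 rad

Load 1 — uniform load w=-2 kN/m over full span:
  θ_1 = -wx(L-x)(L-2x)/(12EI) = -(-2)·(20/3)·(20-(20/3))·(20-2·(20/3))/(12·1000) = 8/81 rad
Load 2 — point force P=18 kN at a=8 m (b=L-a=12):
  θ_2 = -Pb²x(2aL-(3a+b)x)/(2L³EI)  [x≤a] = -18·12²·(20/3)·(2·8·20-(3·8+12)·(20/3))/(2·20³·1000) = -54/625 rad
Superposition: θ = Σ θ_i = 626/50625 rad ≈ 0.012365 rad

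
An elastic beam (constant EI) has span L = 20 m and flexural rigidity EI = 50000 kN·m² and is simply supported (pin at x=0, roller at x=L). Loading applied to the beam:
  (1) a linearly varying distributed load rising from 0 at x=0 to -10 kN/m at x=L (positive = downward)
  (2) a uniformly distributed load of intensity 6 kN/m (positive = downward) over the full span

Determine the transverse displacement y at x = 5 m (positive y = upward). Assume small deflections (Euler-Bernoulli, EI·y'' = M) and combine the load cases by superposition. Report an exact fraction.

y(5) = -139/3840 m

Load 1 — triangular load w₀=-10 kN/m (0→w₀ over full span):
  y_1 = -w₀x(7L⁴-10L²x²+3x⁴)/(360LEI) = -(-10)·5·(7·20⁴-10·20²·5²+3·5⁴)/(360·20·50000) = 109/768 m
Load 2 — uniform load w=6 kN/m over full span:
  y_2 = -wx(L³-2Lx²+x³)/(24EI) = -6·5·(20³-2·20·5²+5³)/(24·50000) = -57/320 m
Superposition: y = Σ y_i = -139/3840 m ≈ -0.036198 m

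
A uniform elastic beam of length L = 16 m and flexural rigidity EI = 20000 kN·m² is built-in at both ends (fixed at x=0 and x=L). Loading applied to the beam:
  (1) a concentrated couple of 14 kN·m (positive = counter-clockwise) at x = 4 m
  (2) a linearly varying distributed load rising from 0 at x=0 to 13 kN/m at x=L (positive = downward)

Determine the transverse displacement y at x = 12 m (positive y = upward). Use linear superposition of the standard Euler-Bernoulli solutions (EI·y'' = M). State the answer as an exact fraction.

y(12) = -6619/200000 m

Load 1 — applied couple M₀=14 kN·m at a=4 m (b=L-a=12):
  y_1 = (R_Ax³/6 - M_Ax²/2 - M₀(x-a)²/2)/EI  [x>a] with R_A=63/64, M_A=-21/8 = ((63/64)·12³/6 - (-21/8)·12²/2 - 14·(12-4)²/2)/20000 = 49/40000 m
Load 2 — triangular load w₀=13 kN/m (0→w₀ over full span):
  y_2 = -w₀x²(L-x)²(x+2L)/(120LEI) = -13·12²·(16-12)²·(12+2·16)/(120·16·20000) = -429/12500 m
Superposition: y = Σ y_i = -6619/200000 m ≈ -0.033095 m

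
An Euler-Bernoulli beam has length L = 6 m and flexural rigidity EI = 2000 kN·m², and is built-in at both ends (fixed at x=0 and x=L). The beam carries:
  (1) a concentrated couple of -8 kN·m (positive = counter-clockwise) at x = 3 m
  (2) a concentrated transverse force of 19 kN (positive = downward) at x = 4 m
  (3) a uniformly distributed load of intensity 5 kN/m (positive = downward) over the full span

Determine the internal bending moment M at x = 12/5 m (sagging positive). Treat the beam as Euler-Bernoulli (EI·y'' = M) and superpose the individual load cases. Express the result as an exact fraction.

Load 1 — applied couple M₀=-8 kN·m at a=3 m (b=L-a=3):
  M_1 = R_Ax - M_A  [x≤a] with R_A=-2, M_A=-2 = (-2)·(12/5) - (-2) = -14/5 kN·m
Load 2 — point force P=19 kN at a=4 m (b=L-a=2):
  M_2 = Pb²(3a+b)x/L³ - Pab²/L²  [x≤a] = 19·2²·(3·4+2)·(12/5)/6³ - 19·4·2²/6² = 152/45 kN·m
Load 3 — uniform load w=5 kN/m over full span:
  M_3 = wLx/2 - wL²/12 - wx²/2 = 5·6·(12/5)/2 - 5·6²/12 - 5·(12/5)²/2 = 33/5 kN·m
Superposition: M = Σ M_i = 323/45 kN·m ≈ 7.177778 kN·m

M(12/5) = 323/45 kN·m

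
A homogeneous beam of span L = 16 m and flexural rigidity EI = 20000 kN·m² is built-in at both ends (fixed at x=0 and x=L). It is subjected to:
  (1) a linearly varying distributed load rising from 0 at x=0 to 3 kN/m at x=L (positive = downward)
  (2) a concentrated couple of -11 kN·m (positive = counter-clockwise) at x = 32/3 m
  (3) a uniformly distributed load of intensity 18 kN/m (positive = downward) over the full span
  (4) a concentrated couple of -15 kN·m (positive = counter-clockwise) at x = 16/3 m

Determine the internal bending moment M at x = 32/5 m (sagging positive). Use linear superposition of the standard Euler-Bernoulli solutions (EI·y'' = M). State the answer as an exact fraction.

Load 1 — triangular load w₀=3 kN/m (0→w₀ over full span):
  M_1 = 3w₀Lx/20 - w₀L²/30 - w₀x³/(6L) = 3·3·16·(32/5)/20 - 3·16²/30 - 3·(32/5)³/(6·16) = 1536/125 kN·m
Load 2 — applied couple M₀=-11 kN·m at a=32/3 m (b=L-a=16/3):
  M_2 = R_Ax - M_A  [x≤a] with R_A=-11/12, M_A=-11/3 = (-11/12)·(32/5) - (-11/3) = -11/5 kN·m
Load 3 — uniform load w=18 kN/m over full span:
  M_3 = wLx/2 - wL²/12 - wx²/2 = 18·16·(32/5)/2 - 18·16²/12 - 18·(32/5)²/2 = 4224/25 kN·m
Load 4 — applied couple M₀=-15 kN·m at a=16/3 m (b=L-a=32/3):
  M_4 = R_Ax - M_A - M₀  [x>a] with R_A=-5/4, M_A=0 = (-5/4)·(32/5) - 0 - (-15) = 7 kN·m
Superposition: M = Σ M_i = 23256/125 kN·m ≈ 186.048000 kN·m

M(32/5) = 23256/125 kN·m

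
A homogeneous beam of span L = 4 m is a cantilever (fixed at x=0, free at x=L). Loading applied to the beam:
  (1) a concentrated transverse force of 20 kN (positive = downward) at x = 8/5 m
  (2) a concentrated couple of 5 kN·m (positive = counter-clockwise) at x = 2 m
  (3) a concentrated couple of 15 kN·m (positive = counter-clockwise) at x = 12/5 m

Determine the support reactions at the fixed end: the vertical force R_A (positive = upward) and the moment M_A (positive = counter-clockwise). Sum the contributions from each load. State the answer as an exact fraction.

R_A = 20 kN, M_A = 12 kN·m

Load 1 — point force P=20 kN at a=8/5 m (b=L-a=12/5):
  R_A = P = 20 kN
  M_A = Pa = 20·(8/5) = 32 kN·m
Load 2 — applied couple M₀=5 kN·m at a=2 m (b=L-a=2):
  R_A = 0 kN
  M_A = -M₀ = -5 kN·m
Load 3 — applied couple M₀=15 kN·m at a=12/5 m (b=L-a=8/5):
  R_A = 0 kN
  M_A = -M₀ = -15 kN·m
Superposition: R_A = 20 kN, M_A = 12 kN·m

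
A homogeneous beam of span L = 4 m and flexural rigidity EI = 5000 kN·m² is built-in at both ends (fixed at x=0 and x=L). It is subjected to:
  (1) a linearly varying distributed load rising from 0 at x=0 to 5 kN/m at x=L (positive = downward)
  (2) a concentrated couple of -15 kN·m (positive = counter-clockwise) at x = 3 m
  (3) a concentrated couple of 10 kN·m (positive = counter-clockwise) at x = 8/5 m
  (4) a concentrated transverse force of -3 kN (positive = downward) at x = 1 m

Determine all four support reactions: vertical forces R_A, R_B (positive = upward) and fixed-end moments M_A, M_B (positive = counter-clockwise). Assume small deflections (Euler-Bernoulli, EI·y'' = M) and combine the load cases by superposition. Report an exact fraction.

R_A = -3/20 kN, M_A = -301/120 kN·m, R_B = 143/20 kN, M_B = 103/40 kN·m

Load 1 — triangular load w₀=5 kN/m (0→w₀ over full span):
  R_A = 3w₀L/20 = 3·5·4/20 = 3 kN
  M_A = w₀L²/30 = 5·4²/30 = 8/3 kN·m
  R_B = 7w₀L/20 = 7·5·4/20 = 7 kN
  M_B = -w₀L²/20 = -5·4²/20 = -4 kN·m
Load 2 — applied couple M₀=-15 kN·m at a=3 m (b=L-a=1):
  R_A = 6M₀ab/L³ = 6·(-15)·3·1/4³ = -135/32 kN
  M_A = M₀b(2a-b)/L² = (-15)·1·(2·3-1)/4² = -75/16 kN·m
  R_B = -6M₀ab/L³ = -6·(-15)·3·1/4³ = 135/32 kN
  M_B = M₀a(2b-a)/L² = (-15)·3·(2·1-3)/4² = 45/16 kN·m
Load 3 — applied couple M₀=10 kN·m at a=8/5 m (b=L-a=12/5):
  R_A = 6M₀ab/L³ = 6·10·(8/5)·(12/5)/4³ = 18/5 kN
  M_A = M₀b(2a-b)/L² = 10·(12/5)·(2·(8/5)-(12/5))/4² = 6/5 kN·m
  R_B = -6M₀ab/L³ = -6·10·(8/5)·(12/5)/4³ = -18/5 kN
  M_B = M₀a(2b-a)/L² = 10·(8/5)·(2·(12/5)-(8/5))/4² = 16/5 kN·m
Load 4 — point force P=-3 kN at a=1 m (b=L-a=3):
  R_A = Pb²(3a+b)/L³ = (-3)·3²·(3·1+3)/4³ = -81/32 kN
  M_A = Pab²/L² = (-3)·1·3²/4² = -27/16 kN·m
  R_B = Pa²(a+3b)/L³ = (-3)·1²·(1+3·3)/4³ = -15/32 kN
  M_B = -Pa²b/L² = -(-3)·1²·3/4² = 9/16 kN·m
Superposition: R_A = -3/20 kN, M_A = -301/120 kN·m, R_B = 143/20 kN, M_B = 103/40 kN·m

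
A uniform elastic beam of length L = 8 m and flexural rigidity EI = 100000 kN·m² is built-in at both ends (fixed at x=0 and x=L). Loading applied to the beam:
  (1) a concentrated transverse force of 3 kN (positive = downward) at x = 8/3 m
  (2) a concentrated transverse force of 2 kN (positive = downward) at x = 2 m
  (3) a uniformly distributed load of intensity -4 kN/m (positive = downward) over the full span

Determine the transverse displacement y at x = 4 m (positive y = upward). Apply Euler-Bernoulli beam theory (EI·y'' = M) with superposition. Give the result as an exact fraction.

Load 1 — point force P=3 kN at a=8/3 m (b=L-a=16/3):
  y_1 = -Pa²(L-x)²(3bL-(3b+a)(L-x))/(6L³EI)  [x>a] = -3·(8/3)²·(8-4)²·(3·(16/3)·8-(3·(16/3)+(8/3))·(8-4))/(6·8³·100000) = -1/16875 m
Load 2 — point force P=2 kN at a=2 m (b=L-a=6):
  y_2 = -Pa²(L-x)²(3bL-(3b+a)(L-x))/(6L³EI)  [x>a] = -2·2²·(8-4)²·(3·6·8-(3·6+2)·(8-4))/(6·8³·100000) = -1/37500 m
Load 3 — uniform load w=-4 kN/m over full span:
  y_3 = -wx²(L-x)²/(24EI) = -(-4)·4²·(8-4)²/(24·100000) = 4/9375 m
Superposition: y = Σ y_i = 23/67500 m ≈ 0.000341 m

y(4) = 23/67500 m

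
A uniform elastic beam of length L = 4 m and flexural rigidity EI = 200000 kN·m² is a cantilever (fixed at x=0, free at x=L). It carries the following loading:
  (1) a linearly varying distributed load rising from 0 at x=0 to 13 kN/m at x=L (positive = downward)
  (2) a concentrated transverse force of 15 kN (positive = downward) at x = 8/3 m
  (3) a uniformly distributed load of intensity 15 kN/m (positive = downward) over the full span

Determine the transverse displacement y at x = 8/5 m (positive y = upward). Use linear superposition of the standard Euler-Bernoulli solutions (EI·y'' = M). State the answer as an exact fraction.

Load 1 — triangular load w₀=13 kN/m (0→w₀ over full span):
  y_1 = (w₀Lx³/12-w₀L²x²/6-w₀x⁵/(120L))/EI = (13·4·(8/5)³/12-13·4²·(8/5)²/6-13·(8/5)⁵/(120·4))/200000 = -52208/146484375 m
Load 2 — point force P=15 kN at a=8/3 m (b=L-a=4/3):
  y_2 = -Px²(3a-x)/(6EI)  [x≤a] = -15·(8/5)²·(3·(8/3)-(8/5))/(6·200000) = -16/78125 m
Load 3 — uniform load w=15 kN/m over full span:
  y_3 = -wx²(x²-4Lx+6L²)/(24EI) = -15·(8/5)²·((8/5)²-4·4·(8/5)+6·4²)/(24·200000) = -228/390625 m
Superposition: y = Σ y_i = -167708/146484375 m ≈ -0.001145 m

y(8/5) = -167708/146484375 m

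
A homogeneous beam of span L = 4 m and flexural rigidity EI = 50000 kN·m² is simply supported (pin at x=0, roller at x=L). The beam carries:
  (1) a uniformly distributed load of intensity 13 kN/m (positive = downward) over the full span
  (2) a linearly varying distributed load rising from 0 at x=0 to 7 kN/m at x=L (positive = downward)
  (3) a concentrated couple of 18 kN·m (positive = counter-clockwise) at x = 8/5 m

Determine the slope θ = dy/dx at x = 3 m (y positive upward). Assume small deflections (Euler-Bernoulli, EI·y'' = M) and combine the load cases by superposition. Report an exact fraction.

θ(3) = 188827/360000000 rad

Load 1 — uniform load w=13 kN/m over full span:
  θ_1 = -w(L³-6Lx²+4x³)/(24EI) = -13·(4³-6·4·3²+4·3³)/(24·50000) = 143/300000 rad
Load 2 — triangular load w₀=7 kN/m (0→w₀ over full span):
  θ_2 = -w₀(7L⁴-30L²x²+15x⁴)/(360LEI) = -7·(7·4⁴-30·4²·3²+15·3⁴)/(360·4·50000) = 9191/72000000 rad
Load 3 — applied couple M₀=18 kN·m at a=8/5 m (b=L-a=12/5):
  θ_3 = (M₀x²/(2L)-M₀(x-a)+C₁)/EI  [x>a] with C₁=M₀(3b²-L²)/(6L)=24/25 = (18·3²/(2·4)-18·(3-(8/5))+(24/25))/50000 = -399/5000000 rad
Superposition: θ = Σ θ_i = 188827/360000000 rad ≈ 0.000525 rad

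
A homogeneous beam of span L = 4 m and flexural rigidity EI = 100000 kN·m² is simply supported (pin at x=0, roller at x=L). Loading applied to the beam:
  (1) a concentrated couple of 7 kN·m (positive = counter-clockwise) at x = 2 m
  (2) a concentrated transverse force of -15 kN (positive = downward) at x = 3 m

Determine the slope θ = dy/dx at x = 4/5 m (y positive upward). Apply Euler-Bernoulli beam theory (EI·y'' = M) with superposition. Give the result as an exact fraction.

θ(4/5) = 4541/60000000 rad

Load 1 — applied couple M₀=7 kN·m at a=2 m (b=L-a=2):
  θ_1 = (M₀x²/(2L)+C₁)/EI  [x≤a] with C₁=M₀(3b²-L²)/(6L)=-7/6 = (7·(4/5)²/(2·4)+(-7/6))/100000 = -91/15000000 rad
Load 2 — point force P=-15 kN at a=3 m (b=L-a=1):
  θ_2 = -Pb(L²-b²-3x²)/(6LEI)  [x≤a] = -(-15)·1·(4²-1²-3·(4/5)²)/(6·4·100000) = 327/4000000 rad
Superposition: θ = Σ θ_i = 4541/60000000 rad ≈ 0.000076 rad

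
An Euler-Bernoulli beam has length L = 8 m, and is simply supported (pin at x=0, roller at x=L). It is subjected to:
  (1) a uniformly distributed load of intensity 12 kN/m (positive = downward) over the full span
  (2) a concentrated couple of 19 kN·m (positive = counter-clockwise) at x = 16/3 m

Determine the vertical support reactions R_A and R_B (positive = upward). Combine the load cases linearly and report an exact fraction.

R_A = 403/8 kN, R_B = 365/8 kN

Load 1 — uniform load w=12 kN/m over full span:
  R_A = wL/2 = 12·8/2 = 48 kN
  R_B = wL/2 = 12·8/2 = 48 kN
Load 2 — applied couple M₀=19 kN·m at a=16/3 m (b=L-a=8/3):
  R_A = M₀/L = 19/8 kN
  R_B = -M₀/L = -19/8 kN
Superposition: R_A = 403/8 kN, R_B = 365/8 kN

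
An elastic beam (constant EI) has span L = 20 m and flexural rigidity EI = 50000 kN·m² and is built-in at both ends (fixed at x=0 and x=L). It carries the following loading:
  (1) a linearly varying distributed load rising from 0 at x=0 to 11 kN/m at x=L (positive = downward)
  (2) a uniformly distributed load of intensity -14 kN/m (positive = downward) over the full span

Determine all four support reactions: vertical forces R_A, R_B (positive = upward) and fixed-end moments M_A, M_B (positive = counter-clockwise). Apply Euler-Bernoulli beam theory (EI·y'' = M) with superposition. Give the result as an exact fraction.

R_A = -107 kN, M_A = -320 kN·m, R_B = -63 kN, M_B = 740/3 kN·m

Load 1 — triangular load w₀=11 kN/m (0→w₀ over full span):
  R_A = 3w₀L/20 = 3·11·20/20 = 33 kN
  M_A = w₀L²/30 = 11·20²/30 = 440/3 kN·m
  R_B = 7w₀L/20 = 7·11·20/20 = 77 kN
  M_B = -w₀L²/20 = -11·20²/20 = -220 kN·m
Load 2 — uniform load w=-14 kN/m over full span:
  R_A = wL/2 = (-14)·20/2 = -140 kN
  M_A = wL²/12 = (-14)·20²/12 = -1400/3 kN·m
  R_B = wL/2 = (-14)·20/2 = -140 kN
  M_B = -wL²/12 = -(-14)·20²/12 = 1400/3 kN·m
Superposition: R_A = -107 kN, M_A = -320 kN·m, R_B = -63 kN, M_B = 740/3 kN·m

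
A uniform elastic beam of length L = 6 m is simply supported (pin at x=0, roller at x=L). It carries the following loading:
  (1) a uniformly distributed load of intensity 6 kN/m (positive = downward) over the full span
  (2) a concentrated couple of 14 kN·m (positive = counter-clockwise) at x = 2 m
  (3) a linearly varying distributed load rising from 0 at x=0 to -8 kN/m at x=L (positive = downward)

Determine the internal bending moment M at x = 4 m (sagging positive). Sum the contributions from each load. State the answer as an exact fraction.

Load 1 — uniform load w=6 kN/m over full span:
  M_1 = wx(L-x)/2 = 6·4·(6-4)/2 = 24 kN·m
Load 2 — applied couple M₀=14 kN·m at a=2 m (b=L-a=4):
  M_2 = M₀x/L - M₀  [x>a] = 14·4/6 - 14 = -14/3 kN·m
Load 3 — triangular load w₀=-8 kN/m (0→w₀ over full span):
  M_3 = w₀Lx/6 - w₀x³/(6L) = (-8)·6·4/6 - (-8)·4³/(6·6) = -160/9 kN·m
Superposition: M = Σ M_i = 14/9 kN·m ≈ 1.555556 kN·m

M(4) = 14/9 kN·m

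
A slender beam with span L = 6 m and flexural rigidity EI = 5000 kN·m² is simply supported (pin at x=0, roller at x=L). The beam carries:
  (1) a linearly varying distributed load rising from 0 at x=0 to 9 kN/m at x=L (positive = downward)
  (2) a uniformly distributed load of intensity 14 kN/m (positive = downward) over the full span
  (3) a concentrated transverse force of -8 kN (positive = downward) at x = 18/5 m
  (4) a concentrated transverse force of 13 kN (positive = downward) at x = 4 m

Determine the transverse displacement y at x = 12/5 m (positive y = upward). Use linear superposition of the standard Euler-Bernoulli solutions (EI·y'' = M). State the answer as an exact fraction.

y(12/5) = -3634139/58593750 m

Load 1 — triangular load w₀=9 kN/m (0→w₀ over full span):
  y_1 = -w₀x(7L⁴-10L²x²+3x⁴)/(360LEI) = -9·(12/5)·(7·6⁴-10·6²·(12/5)²+3·(12/5)⁴)/(360·6·5000) = -277263/19531250 m
Load 2 — uniform load w=14 kN/m over full span:
  y_2 = -wx(L³-2Lx²+x³)/(24EI) = -14·(12/5)·(6³-2·6·(12/5)²+(12/5)³)/(24·5000) = -17577/390625 m
Load 3 — point force P=-8 kN at a=18/5 m (b=L-a=12/5):
  y_3 = -Pbx(L²-b²-x²)/(6LEI)  [x≤a] = -(-8)·(12/5)·(12/5)·(6²-(12/5)²-(12/5)²)/(6·6·5000) = 2448/390625 m
Load 4 — point force P=13 kN at a=4 m (b=L-a=2):
  y_4 = -Pbx(L²-b²-x²)/(6LEI)  [x≤a] = -13·2·(12/5)·(6²-2²-(12/5)²)/(6·6·5000) = -2132/234375 m
Superposition: y = Σ y_i = -3634139/58593750 m ≈ -0.062023 m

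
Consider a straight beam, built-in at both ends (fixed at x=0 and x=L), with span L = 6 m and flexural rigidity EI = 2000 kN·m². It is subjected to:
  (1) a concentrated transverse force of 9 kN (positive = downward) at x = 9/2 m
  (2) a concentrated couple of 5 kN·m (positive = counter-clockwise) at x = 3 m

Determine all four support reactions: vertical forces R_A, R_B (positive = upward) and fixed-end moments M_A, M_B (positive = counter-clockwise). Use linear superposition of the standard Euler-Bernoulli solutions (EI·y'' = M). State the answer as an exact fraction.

Load 1 — point force P=9 kN at a=9/2 m (b=L-a=3/2):
  R_A = Pb²(3a+b)/L³ = 9·(3/2)²·(3·(9/2)+(3/2))/6³ = 45/32 kN
  M_A = Pab²/L² = 9·(9/2)·(3/2)²/6² = 81/32 kN·m
  R_B = Pa²(a+3b)/L³ = 9·(9/2)²·((9/2)+3·(3/2))/6³ = 243/32 kN
  M_B = -Pa²b/L² = -9·(9/2)²·(3/2)/6² = -243/32 kN·m
Load 2 — applied couple M₀=5 kN·m at a=3 m (b=L-a=3):
  R_A = 6M₀ab/L³ = 6·5·3·3/6³ = 5/4 kN
  M_A = M₀b(2a-b)/L² = 5·3·(2·3-3)/6² = 5/4 kN·m
  R_B = -6M₀ab/L³ = -6·5·3·3/6³ = -5/4 kN
  M_B = M₀a(2b-a)/L² = 5·3·(2·3-3)/6² = 5/4 kN·m
Superposition: R_A = 85/32 kN, M_A = 121/32 kN·m, R_B = 203/32 kN, M_B = -203/32 kN·m

R_A = 85/32 kN, M_A = 121/32 kN·m, R_B = 203/32 kN, M_B = -203/32 kN·m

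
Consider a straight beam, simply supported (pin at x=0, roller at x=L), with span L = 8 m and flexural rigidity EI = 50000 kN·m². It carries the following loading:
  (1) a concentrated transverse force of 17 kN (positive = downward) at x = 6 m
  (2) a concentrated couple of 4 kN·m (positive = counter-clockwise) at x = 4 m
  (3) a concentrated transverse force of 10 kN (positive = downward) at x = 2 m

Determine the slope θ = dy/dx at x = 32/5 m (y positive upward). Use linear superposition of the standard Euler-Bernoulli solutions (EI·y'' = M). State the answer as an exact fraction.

Load 1 — point force P=17 kN at a=6 m (b=L-a=2):
  θ_1 = -Pa(2L²-6Lx+3x²+a²)/(6LEI)  [x>a] = -17·6·(2·8²-6·8·(32/5)+3·(32/5)²+6²)/(6·8·50000) = 2159/2500000 rad
Load 2 — applied couple M₀=4 kN·m at a=4 m (b=L-a=4):
  θ_2 = (M₀x²/(2L)-M₀(x-a)+C₁)/EI  [x>a] with C₁=M₀(3b²-L²)/(6L)=-4/3 = (4·(32/5)²/(2·8)-4·((32/5)-4)+(-4/3))/50000 = -13/937500 rad
Load 3 — point force P=10 kN at a=2 m (b=L-a=6):
  θ_3 = -Pa(2L²-6Lx+3x²+a²)/(6LEI)  [x>a] = -10·2·(2·8²-6·8·(32/5)+3·(32/5)²+2²)/(6·8·50000) = 109/250000 rad
Superposition: θ = Σ θ_i = 9643/7500000 rad ≈ 0.001286 rad

θ(32/5) = 9643/7500000 rad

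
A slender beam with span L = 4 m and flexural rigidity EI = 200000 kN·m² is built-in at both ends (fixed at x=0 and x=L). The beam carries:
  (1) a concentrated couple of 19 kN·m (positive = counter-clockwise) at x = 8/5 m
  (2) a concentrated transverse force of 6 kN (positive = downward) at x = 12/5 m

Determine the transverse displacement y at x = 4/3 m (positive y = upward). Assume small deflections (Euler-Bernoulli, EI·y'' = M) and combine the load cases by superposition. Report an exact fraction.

y(4/3) = -227/84375000 m

Load 1 — applied couple M₀=19 kN·m at a=8/5 m (b=L-a=12/5):
  y_1 = (R_Ax³/6 - M_Ax²/2)/EI  [x≤a] with R_A=171/25, M_A=57/25 = ((171/25)·(4/3)³/6 - (57/25)·(4/3)²/2)/200000 = 19/5625000 m
Load 2 — point force P=6 kN at a=12/5 m (b=L-a=8/5):
  y_2 = -Pb²x²(3aL-(3a+b)x)/(6L³EI)  [x≤a] = -6·(8/5)²·(4/3)²·(3·(12/5)·4-(3·(12/5)+(8/5))·(4/3))/(6·4³·200000) = -64/10546875 m
Superposition: y = Σ y_i = -227/84375000 m ≈ -0.000003 m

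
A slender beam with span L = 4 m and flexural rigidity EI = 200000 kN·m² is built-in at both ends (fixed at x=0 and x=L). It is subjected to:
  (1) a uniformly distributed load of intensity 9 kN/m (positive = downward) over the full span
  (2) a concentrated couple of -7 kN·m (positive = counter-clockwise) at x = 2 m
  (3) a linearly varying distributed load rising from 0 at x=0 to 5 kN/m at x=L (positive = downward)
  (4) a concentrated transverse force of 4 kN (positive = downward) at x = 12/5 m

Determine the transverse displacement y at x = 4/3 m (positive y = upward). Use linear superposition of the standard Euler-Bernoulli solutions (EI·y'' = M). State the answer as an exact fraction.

Load 1 — uniform load w=9 kN/m over full span:
  y_1 = -wx²(L-x)²/(24EI) = -9·(4/3)²·(4-(4/3))²/(24·200000) = -2/84375 m
Load 2 — applied couple M₀=-7 kN·m at a=2 m (b=L-a=2):
  y_2 = (R_Ax³/6 - M_Ax²/2)/EI  [x≤a] with R_A=-21/8, M_A=-7/4 = ((-21/8)·(4/3)³/6 - (-7/4)·(4/3)²/2)/200000 = 7/2700000 m
Load 3 — triangular load w₀=5 kN/m (0→w₀ over full span):
  y_3 = -w₀x²(L-x)²(x+2L)/(120LEI) = -5·(4/3)²·(4-(4/3))²·((4/3)+2·4)/(120·4·200000) = -14/2278125 m
Load 4 — point force P=4 kN at a=12/5 m (b=L-a=8/5):
  y_4 = -Pb²x²(3aL-(3a+b)x)/(6L³EI)  [x≤a] = -4·(8/5)²·(4/3)²·(3·(12/5)·4-(3·(12/5)+(8/5))·(4/3))/(6·4³·200000) = -128/31640625 m
Superposition: y = Σ y_i = -285239/9112500000 m ≈ -0.000031 m

y(4/3) = -285239/9112500000 m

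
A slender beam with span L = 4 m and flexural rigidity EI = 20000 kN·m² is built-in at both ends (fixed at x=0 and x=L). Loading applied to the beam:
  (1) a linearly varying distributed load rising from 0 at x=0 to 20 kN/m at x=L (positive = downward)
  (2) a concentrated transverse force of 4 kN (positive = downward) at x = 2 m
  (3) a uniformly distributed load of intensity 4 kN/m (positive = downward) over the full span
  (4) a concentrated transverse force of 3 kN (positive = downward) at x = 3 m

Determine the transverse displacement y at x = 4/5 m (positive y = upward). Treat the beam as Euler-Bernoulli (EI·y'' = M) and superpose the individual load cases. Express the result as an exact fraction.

y(4/5) = -76961/375000000 m

Load 1 — triangular load w₀=20 kN/m (0→w₀ over full span):
  y_1 = -w₀x²(L-x)²(x+2L)/(120LEI) = -20·(4/5)²·(4-(4/5))²·((4/5)+2·4)/(120·4·20000) = -704/5859375 m
Load 2 — point force P=4 kN at a=2 m (b=L-a=2):
  y_2 = -Pb²x²(3aL-(3a+b)x)/(6L³EI)  [x≤a] = -4·2²·(4/5)²·(3·2·4-(3·2+2)·(4/5))/(6·4³·20000) = -11/468750 m
Load 3 — uniform load w=4 kN/m over full span:
  y_3 = -wx²(L-x)²/(24EI) = -4·(4/5)²·(4-(4/5))²/(24·20000) = -64/1171875 m
Load 4 — point force P=3 kN at a=3 m (b=L-a=1):
  y_4 = -Pb²x²(3aL-(3a+b)x)/(6L³EI)  [x≤a] = -3·1²·(4/5)²·(3·3·4-(3·3+1)·(4/5))/(6·4³·20000) = -7/1000000 m
Superposition: y = Σ y_i = -76961/375000000 m ≈ -0.000205 m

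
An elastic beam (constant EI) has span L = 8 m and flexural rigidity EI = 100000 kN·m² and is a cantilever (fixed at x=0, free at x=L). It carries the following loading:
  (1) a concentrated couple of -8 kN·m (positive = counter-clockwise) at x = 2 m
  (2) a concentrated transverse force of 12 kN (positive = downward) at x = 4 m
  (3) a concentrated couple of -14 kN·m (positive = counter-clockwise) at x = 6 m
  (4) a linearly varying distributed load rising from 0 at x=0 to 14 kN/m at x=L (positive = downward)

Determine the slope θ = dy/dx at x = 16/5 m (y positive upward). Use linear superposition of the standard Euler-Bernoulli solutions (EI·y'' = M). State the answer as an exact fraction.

Load 1 — applied couple M₀=-8 kN·m at a=2 m (b=L-a=6):
  θ_1 = M₀a/EI  [x>a] = (-8)·2/100000 = -1/6250 rad
Load 2 — point force P=12 kN at a=4 m (b=L-a=4):
  θ_2 = -Px(2a-x)/(2EI)  [x≤a] = -12·(16/5)·(2·4-(16/5))/(2·100000) = -72/78125 rad
Load 3 — applied couple M₀=-14 kN·m at a=6 m (b=L-a=2):
  θ_3 = M₀x/EI  [x≤a] = (-14)·(16/5)/100000 = -7/15625 rad
Load 4 — triangular load w₀=14 kN/m (0→w₀ over full span):
  θ_4 = (w₀Lx²/4-w₀L²x/3-w₀x⁴/(24L))/EI = (14·8·(16/5)²/4-14·8²·(16/5)/3-14·(16/5)⁴/(24·8))/100000 = -13216/1953125 rad
Superposition: θ = Σ θ_i = -32407/3906250 rad ≈ -0.008296 rad

θ(16/5) = -32407/3906250 rad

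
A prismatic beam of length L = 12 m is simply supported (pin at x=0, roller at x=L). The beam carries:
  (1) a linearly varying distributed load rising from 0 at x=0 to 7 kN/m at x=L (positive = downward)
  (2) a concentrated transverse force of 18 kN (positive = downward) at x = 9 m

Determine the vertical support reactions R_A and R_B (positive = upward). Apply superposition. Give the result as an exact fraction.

R_A = 37/2 kN, R_B = 83/2 kN

Load 1 — triangular load w₀=7 kN/m (0→w₀ over full span):
  R_A = w₀L/6 = 7·12/6 = 14 kN
  R_B = w₀L/3 = 7·12/3 = 28 kN
Load 2 — point force P=18 kN at a=9 m (b=L-a=3):
  R_A = Pb/L = 18·3/12 = 9/2 kN
  R_B = Pa/L = 18·9/12 = 27/2 kN
Superposition: R_A = 37/2 kN, R_B = 83/2 kN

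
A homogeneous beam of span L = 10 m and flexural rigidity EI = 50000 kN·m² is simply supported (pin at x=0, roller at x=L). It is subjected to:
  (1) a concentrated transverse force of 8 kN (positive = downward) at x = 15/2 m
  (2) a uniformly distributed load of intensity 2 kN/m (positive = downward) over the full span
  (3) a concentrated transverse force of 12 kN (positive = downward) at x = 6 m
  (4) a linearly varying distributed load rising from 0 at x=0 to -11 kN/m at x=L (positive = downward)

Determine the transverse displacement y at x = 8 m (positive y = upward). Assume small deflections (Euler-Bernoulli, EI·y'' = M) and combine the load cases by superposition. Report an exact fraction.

Load 1 — point force P=8 kN at a=15/2 m (b=L-a=5/2):
  y_1 = -Pa(L-x)(2Lx-a²-x²)/(6LEI)  [x>a] = -8·(15/2)·(10-8)·(2·10·8-(15/2)²-8²)/(6·10·50000) = -159/100000 m
Load 2 — uniform load w=2 kN/m over full span:
  y_2 = -wx(L³-2Lx²+x³)/(24EI) = -2·8·(10³-2·10·8²+8³)/(24·50000) = -29/9375 m
Load 3 — point force P=12 kN at a=6 m (b=L-a=4):
  y_3 = -Pa(L-x)(2Lx-a²-x²)/(6LEI)  [x>a] = -12·6·(10-8)·(2·10·8-6²-8²)/(6·10·50000) = -9/3125 m
Load 4 — triangular load w₀=-11 kN/m (0→w₀ over full span):
  y_4 = -w₀x(7L⁴-10L²x²+3x⁴)/(360LEI) = -(-11)·8·(7·10⁴-10·10²·8²+3·8⁴)/(360·10·50000) = 1397/156250 m
Superposition: y = Σ y_i = 10331/7500000 m ≈ 0.001377 m

y(8) = 10331/7500000 m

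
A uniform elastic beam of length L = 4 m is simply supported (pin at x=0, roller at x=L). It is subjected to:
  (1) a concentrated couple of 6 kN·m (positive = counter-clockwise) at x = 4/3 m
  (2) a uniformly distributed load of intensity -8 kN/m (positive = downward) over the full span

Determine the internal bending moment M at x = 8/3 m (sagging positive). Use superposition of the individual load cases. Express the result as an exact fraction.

M(8/3) = -146/9 kN·m

Load 1 — applied couple M₀=6 kN·m at a=4/3 m (b=L-a=8/3):
  M_1 = M₀x/L - M₀  [x>a] = 6·(8/3)/4 - 6 = -2 kN·m
Load 2 — uniform load w=-8 kN/m over full span:
  M_2 = wx(L-x)/2 = (-8)·(8/3)·(4-(8/3))/2 = -128/9 kN·m
Superposition: M = Σ M_i = -146/9 kN·m ≈ -16.222222 kN·m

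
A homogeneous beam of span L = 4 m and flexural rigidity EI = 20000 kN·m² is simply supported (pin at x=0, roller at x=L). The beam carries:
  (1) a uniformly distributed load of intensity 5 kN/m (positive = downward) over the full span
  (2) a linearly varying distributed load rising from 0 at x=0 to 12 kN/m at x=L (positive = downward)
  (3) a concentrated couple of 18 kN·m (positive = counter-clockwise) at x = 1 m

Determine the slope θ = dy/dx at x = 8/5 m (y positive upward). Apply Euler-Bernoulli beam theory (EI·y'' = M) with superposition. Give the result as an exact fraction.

Load 1 — uniform load w=5 kN/m over full span:
  θ_1 = -w(L³-6Lx²+4x³)/(24EI) = -5·(4³-6·4·(8/5)²+4·(8/5)³)/(24·20000) = -37/187500 rad
Load 2 — triangular load w₀=12 kN/m (0→w₀ over full span):
  θ_2 = -w₀(7L⁴-30L²x²+15x⁴)/(360LEI) = -12·(7·4⁴-30·4²·(8/5)²+15·(8/5)⁴)/(360·4·20000) = -323/1171875 rad
Load 3 — applied couple M₀=18 kN·m at a=1 m (b=L-a=3):
  θ_3 = (M₀x²/(2L)-M₀(x-a)+C₁)/EI  [x>a] with C₁=M₀(3b²-L²)/(6L)=33/4 = (18·(8/5)²/(2·4)-18·((8/5)-1)+(33/4))/20000 = 321/2000000 rad
Superposition: θ = Σ θ_i = -15623/50000000 rad ≈ -0.000312 rad

θ(8/5) = -15623/50000000 rad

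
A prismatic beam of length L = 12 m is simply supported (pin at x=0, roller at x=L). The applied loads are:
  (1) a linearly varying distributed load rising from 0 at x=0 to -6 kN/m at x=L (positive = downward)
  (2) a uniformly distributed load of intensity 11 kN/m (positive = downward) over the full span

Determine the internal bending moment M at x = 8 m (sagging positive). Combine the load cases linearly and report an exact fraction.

Load 1 — triangular load w₀=-6 kN/m (0→w₀ over full span):
  M_1 = w₀Lx/6 - w₀x³/(6L) = (-6)·12·8/6 - (-6)·8³/(6·12) = -160/3 kN·m
Load 2 — uniform load w=11 kN/m over full span:
  M_2 = wx(L-x)/2 = 11·8·(12-8)/2 = 176 kN·m
Superposition: M = Σ M_i = 368/3 kN·m ≈ 122.666667 kN·m

M(8) = 368/3 kN·m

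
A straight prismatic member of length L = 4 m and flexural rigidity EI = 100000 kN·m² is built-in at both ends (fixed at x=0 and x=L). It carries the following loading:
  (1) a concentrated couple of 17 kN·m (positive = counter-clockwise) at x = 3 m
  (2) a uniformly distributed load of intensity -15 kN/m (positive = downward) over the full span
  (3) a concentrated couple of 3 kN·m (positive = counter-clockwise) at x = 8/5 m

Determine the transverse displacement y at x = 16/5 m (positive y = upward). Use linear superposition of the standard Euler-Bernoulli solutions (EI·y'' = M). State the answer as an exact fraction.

Load 1 — applied couple M₀=17 kN·m at a=3 m (b=L-a=1):
  y_1 = (R_Ax³/6 - M_Ax²/2 - M₀(x-a)²/2)/EI  [x>a] with R_A=153/32, M_A=85/16 = ((153/32)·(16/5)³/6 - (85/16)·(16/5)²/2 - 17·((16/5)-3)²/2)/100000 = -357/25000000 m
Load 2 — uniform load w=-15 kN/m over full span:
  y_2 = -wx²(L-x)²/(24EI) = -(-15)·(16/5)²·(4-(16/5))²/(24·100000) = 16/390625 m
Load 3 — applied couple M₀=3 kN·m at a=8/5 m (b=L-a=12/5):
  y_3 = (R_Ax³/6 - M_Ax²/2 - M₀(x-a)²/2)/EI  [x>a] with R_A=27/25, M_A=9/25 = ((27/25)·(16/5)³/6 - (9/25)·(16/5)²/2 - 3·((16/5)-(8/5))²/2)/100000 = 21/9765625 m
Superposition: y = Σ y_i = 18019/625000000 m ≈ 0.000029 m

y(16/5) = 18019/625000000 m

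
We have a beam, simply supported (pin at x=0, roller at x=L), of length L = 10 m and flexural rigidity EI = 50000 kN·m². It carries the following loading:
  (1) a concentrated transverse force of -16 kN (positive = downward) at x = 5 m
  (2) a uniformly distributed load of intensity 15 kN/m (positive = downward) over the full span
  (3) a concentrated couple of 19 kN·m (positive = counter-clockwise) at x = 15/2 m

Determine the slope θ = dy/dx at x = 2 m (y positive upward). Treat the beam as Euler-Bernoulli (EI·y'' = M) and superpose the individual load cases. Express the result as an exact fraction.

Load 1 — point force P=-16 kN at a=5 m (b=L-a=5):
  θ_1 = -Pb(L²-b²-3x²)/(6LEI)  [x≤a] = -(-16)·5·(10²-5²-3·2²)/(6·10·50000) = 21/12500 rad
Load 2 — uniform load w=15 kN/m over full span:
  θ_2 = -w(L³-6Lx²+4x³)/(24EI) = -15·(10³-6·10·2²+4·2³)/(24·50000) = -99/10000 rad
Load 3 — applied couple M₀=19 kN·m at a=15/2 m (b=L-a=5/2):
  θ_3 = (M₀x²/(2L)+C₁)/EI  [x≤a] with C₁=M₀(3b²-L²)/(6L)=-1235/48 = (19·2²/(2·10)+(-1235/48))/50000 = -5263/12000000 rad
Superposition: θ = Σ θ_i = -103903/12000000 rad ≈ -0.008659 rad

θ(2) = -103903/12000000 rad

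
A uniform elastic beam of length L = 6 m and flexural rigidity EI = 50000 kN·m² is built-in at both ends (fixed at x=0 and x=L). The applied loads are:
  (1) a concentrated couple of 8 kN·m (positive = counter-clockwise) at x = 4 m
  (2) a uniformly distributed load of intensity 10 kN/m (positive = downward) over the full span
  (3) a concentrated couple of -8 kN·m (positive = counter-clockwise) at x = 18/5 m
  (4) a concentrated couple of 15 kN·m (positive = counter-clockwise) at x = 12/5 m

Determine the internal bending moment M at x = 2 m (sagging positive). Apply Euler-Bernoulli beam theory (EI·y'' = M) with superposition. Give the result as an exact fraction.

M(2) = 3377/225 kN·m

Load 1 — applied couple M₀=8 kN·m at a=4 m (b=L-a=2):
  M_1 = R_Ax - M_A  [x≤a] with R_A=16/9, M_A=8/3 = (16/9)·2 - (8/3) = 8/9 kN·m
Load 2 — uniform load w=10 kN/m over full span:
  M_2 = wLx/2 - wL²/12 - wx²/2 = 10·6·2/2 - 10·6²/12 - 10·2²/2 = 10 kN·m
Load 3 — applied couple M₀=-8 kN·m at a=18/5 m (b=L-a=12/5):
  M_3 = R_Ax - M_A  [x≤a] with R_A=-48/25, M_A=-64/25 = (-48/25)·2 - (-64/25) = -32/25 kN·m
Load 4 — applied couple M₀=15 kN·m at a=12/5 m (b=L-a=18/5):
  M_4 = R_Ax - M_A  [x≤a] with R_A=18/5, M_A=9/5 = (18/5)·2 - (9/5) = 27/5 kN·m
Superposition: M = Σ M_i = 3377/225 kN·m ≈ 15.008889 kN·m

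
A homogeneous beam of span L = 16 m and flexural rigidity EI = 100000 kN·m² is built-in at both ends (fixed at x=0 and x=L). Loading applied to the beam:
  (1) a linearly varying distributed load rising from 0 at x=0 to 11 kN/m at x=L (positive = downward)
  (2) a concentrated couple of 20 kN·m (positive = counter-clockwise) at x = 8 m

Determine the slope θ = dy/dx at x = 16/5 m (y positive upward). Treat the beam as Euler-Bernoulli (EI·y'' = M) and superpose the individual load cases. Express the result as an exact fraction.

Load 1 — triangular load w₀=11 kN/m (0→w₀ over full span):
  θ_1 = -w₀(2x(L-x)(L-2x)(x+2L)+x²(L-x)²)/(120LEI) = -11·(2·(16/5)·(16-(16/5))·(16-2·(16/5))·((16/5)+2·16)+(16/5)²·(16-(16/5))²)/(120·16·100000) = -9856/5859375 rad
Load 2 — applied couple M₀=20 kN·m at a=8 m (b=L-a=8):
  θ_2 = (R_Ax²/2 - M_Ax)/EI  [x≤a] with R_A=15/8, M_A=5 = ((15/8)·(16/5)²/2 - 5·(16/5))/100000 = -1/15625 rad
Superposition: θ = Σ θ_i = -10231/5859375 rad ≈ -0.001746 rad

θ(16/5) = -10231/5859375 rad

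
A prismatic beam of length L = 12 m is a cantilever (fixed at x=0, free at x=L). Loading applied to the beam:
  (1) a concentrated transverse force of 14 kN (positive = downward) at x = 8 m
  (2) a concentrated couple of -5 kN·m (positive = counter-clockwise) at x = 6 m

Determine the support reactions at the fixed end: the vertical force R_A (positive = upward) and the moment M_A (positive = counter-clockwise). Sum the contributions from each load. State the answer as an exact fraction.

Load 1 — point force P=14 kN at a=8 m (b=L-a=4):
  R_A = P = 14 kN
  M_A = Pa = 14·8 = 112 kN·m
Load 2 — applied couple M₀=-5 kN·m at a=6 m (b=L-a=6):
  R_A = 0 kN
  M_A = -M₀ = -(-5) = 5 kN·m
Superposition: R_A = 14 kN, M_A = 117 kN·m

R_A = 14 kN, M_A = 117 kN·m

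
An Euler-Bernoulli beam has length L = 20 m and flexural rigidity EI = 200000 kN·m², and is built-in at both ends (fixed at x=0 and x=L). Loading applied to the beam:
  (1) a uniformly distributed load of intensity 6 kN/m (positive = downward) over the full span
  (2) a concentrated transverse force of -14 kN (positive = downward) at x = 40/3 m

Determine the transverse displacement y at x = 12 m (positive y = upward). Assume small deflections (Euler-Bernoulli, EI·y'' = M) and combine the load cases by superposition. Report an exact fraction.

Load 1 — uniform load w=6 kN/m over full span:
  y_1 = -wx²(L-x)²/(24EI) = -6·12²·(20-12)²/(24·200000) = -36/3125 m
Load 2 — point force P=-14 kN at a=40/3 m (b=L-a=20/3):
  y_2 = -Pb²x²(3aL-(3a+b)x)/(6L³EI)  [x≤a] = -(-14)·(20/3)²·12²·(3·(40/3)·20-(3·(40/3)+(20/3))·12)/(6·20³·200000) = 7/3125 m
Superposition: y = Σ y_i = -29/3125 m ≈ -0.009280 m

y(12) = -29/3125 m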